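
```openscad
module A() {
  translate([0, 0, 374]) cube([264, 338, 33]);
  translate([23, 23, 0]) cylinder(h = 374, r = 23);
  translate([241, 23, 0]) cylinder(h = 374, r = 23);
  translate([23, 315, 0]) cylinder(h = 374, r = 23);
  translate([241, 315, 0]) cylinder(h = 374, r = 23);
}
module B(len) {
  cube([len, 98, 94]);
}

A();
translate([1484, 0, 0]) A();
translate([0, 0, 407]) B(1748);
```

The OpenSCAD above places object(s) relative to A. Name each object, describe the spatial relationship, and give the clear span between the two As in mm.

Second stool starts at x = 1484; first ends at x = 264; clear span = 1484 − 264 = 1220 mm.

A is a stool. B is a beam. A beam spans the tops of two stools. The clear span between the two stools is 1220 mm.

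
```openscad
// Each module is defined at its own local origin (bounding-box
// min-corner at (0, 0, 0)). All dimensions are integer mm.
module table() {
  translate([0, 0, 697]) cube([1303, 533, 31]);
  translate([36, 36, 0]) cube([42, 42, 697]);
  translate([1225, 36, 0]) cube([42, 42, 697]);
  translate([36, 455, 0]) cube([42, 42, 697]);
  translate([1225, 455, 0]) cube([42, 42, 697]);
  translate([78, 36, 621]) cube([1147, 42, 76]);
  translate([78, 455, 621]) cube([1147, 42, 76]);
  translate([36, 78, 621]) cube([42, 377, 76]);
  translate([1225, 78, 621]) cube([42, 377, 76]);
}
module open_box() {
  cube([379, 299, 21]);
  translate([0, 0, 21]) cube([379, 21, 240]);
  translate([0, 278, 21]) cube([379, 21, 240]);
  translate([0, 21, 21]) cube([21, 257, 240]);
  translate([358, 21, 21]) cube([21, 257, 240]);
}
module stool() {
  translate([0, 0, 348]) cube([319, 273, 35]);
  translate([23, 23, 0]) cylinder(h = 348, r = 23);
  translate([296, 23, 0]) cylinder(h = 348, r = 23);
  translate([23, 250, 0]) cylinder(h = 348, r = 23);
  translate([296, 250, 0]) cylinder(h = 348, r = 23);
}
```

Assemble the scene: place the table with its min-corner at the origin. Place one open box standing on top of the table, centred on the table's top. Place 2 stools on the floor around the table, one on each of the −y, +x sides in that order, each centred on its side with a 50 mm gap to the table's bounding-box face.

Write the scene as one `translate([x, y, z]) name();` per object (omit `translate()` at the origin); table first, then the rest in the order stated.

table();
translate([462, 117, 728]) open_box();
translate([492, -323, 0]) stool();
translate([1353, 130, 0]) stool();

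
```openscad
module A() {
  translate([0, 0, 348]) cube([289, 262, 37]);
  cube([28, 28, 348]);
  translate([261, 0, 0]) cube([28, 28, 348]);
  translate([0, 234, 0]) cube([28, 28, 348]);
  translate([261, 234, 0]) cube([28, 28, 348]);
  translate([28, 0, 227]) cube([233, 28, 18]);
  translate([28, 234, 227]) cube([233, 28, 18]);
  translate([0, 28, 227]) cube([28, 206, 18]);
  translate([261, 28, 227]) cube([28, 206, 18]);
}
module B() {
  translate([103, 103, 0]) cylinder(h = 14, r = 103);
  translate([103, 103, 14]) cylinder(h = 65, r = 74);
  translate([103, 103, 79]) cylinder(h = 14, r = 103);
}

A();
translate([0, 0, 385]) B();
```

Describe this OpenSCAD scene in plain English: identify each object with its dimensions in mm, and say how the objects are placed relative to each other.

A is a four-legged stool. The seat is 289×262 mm, 37 mm thick, top at z = 385 mm. It stands on four square legs, each 28×28 mm in cross-section, from z = 0 to the seat underside, each flush with a corner of the seat. Four stretchers, 28 mm wide and 18 mm tall, connect adjacent legs with their undersides at z = 227 mm, each running between the inner faces of the legs it joins and aligned with the legs' outer faces on the other axis.

B is a spool: two coaxial disc flanges of radius 103 mm and thickness 14 mm, joined by a core cylinder of radius 74 mm and height 65 mm. The lower flange rests on z = 0 and the three cylinders share a vertical axis.

The spool is on top of the stool.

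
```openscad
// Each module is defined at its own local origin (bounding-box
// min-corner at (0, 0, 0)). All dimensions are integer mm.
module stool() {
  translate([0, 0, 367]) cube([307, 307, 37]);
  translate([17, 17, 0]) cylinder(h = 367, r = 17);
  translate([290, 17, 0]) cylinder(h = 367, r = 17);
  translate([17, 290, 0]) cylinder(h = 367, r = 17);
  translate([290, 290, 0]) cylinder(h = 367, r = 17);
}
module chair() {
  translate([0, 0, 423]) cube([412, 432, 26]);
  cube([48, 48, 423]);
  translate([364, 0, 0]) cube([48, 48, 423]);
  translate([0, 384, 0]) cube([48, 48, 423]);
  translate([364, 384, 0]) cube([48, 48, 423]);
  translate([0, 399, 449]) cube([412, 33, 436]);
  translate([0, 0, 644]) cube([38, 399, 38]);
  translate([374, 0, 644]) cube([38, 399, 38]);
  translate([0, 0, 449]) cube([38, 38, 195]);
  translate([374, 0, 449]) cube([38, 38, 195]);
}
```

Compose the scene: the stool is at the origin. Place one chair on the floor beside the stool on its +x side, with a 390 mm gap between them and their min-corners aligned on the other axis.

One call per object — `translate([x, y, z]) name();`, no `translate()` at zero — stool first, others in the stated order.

stool();
translate([697, 0, 0]) chair();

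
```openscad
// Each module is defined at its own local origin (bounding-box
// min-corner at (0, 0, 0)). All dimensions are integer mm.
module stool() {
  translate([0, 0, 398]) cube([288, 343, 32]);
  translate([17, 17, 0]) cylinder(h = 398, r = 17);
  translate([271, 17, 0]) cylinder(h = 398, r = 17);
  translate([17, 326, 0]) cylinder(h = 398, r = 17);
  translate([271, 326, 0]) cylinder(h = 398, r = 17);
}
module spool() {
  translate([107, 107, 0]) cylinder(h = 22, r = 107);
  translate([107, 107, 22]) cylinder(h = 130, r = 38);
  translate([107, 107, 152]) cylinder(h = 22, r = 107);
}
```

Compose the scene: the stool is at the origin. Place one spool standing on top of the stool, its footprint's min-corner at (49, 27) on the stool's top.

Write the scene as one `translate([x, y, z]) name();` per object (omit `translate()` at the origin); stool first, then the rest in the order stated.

stool();
translate([49, 27, 430]) spool();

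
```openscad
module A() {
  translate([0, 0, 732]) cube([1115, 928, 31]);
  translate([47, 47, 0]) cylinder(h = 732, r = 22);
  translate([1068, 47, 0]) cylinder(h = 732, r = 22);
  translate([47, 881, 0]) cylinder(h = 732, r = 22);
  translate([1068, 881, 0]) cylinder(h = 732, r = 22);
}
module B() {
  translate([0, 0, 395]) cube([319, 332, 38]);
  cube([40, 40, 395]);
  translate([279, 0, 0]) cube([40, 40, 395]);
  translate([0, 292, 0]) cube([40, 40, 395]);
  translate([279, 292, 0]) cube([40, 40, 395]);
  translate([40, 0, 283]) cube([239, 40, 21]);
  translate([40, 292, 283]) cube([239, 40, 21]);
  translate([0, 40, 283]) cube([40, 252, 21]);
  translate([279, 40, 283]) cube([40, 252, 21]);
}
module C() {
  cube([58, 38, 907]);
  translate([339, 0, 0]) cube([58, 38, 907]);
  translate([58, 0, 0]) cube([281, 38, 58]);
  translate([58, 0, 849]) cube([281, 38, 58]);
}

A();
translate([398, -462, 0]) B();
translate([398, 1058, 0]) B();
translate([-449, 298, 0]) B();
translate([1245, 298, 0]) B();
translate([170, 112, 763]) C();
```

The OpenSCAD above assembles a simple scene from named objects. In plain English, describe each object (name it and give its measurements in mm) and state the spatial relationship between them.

A is a rectangular dining table. The top is 1115×928×31 mm with its upper surface at z = 763 mm. It stands on four round legs of 44 mm diameter, each leg's bounding box inset 25 mm from the nearest pair of top edges, running from the floor to the underside of the top.

B is a four-legged stool. The seat is 319×332 mm, 38 mm thick, top at z = 433 mm. It stands on four square legs, each 40×40 mm in cross-section, from z = 0 to the seat underside, each flush with a corner of the seat. Four stretchers, 40 mm wide and 21 mm tall, connect adjacent legs with their undersides at z = 283 mm, each running between the inner faces of the legs it joins and aligned with the legs' outer faces on the other axis.

C is a rectangular picture frame lying in the x–z plane (depth along y). The opening is 281 mm wide (x) by 791 mm tall (z), surrounded by a border 58 mm wide on all four sides. The frame is 38 mm deep and is made of two full-height vertical stiles with two horizontal rails fitted between them.

Four stools sit around the table at the −y, +y, −x, +x sides. The picture frame is on top of the table.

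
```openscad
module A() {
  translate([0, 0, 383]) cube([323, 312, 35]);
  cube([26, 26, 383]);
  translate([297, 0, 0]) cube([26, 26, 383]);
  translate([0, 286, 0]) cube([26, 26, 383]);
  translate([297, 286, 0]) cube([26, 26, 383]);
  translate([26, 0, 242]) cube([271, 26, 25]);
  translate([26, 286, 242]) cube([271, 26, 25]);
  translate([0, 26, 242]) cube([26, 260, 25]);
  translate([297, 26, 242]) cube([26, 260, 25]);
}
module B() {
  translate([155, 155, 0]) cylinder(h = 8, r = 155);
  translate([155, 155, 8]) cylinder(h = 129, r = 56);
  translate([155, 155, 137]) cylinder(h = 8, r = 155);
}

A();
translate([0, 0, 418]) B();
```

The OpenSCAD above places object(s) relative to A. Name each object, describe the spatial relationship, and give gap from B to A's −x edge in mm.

A is a stool. B is a spool. The spool is on top of the stool. The gap from the spool to the stool's −x edge is 0 mm.

The spool's min-x is at 0; the stool's min-x is 0; gap = 0 mm.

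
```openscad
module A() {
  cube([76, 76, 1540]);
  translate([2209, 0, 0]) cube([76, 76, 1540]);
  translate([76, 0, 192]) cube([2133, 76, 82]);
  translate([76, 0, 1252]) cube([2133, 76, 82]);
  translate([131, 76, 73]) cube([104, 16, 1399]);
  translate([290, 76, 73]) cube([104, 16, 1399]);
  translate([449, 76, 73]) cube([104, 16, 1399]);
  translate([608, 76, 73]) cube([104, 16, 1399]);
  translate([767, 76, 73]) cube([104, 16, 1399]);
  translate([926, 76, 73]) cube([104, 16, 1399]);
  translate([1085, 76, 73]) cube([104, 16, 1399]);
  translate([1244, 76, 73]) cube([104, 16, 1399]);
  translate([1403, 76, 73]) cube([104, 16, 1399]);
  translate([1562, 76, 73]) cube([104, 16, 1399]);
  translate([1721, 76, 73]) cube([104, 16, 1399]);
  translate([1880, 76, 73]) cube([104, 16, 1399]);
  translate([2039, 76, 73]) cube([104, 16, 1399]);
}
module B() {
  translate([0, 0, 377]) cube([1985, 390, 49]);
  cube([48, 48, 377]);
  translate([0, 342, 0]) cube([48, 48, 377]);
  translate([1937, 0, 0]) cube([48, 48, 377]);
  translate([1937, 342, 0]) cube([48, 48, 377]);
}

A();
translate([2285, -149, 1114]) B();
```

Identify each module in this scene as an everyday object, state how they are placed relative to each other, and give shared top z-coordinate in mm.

Both tops at z = 1540 mm.

A is a fence section. B is a bench. The bench is beside the fence section with their tops flush at z = 1540. The shared top z-coordinate is 1540 mm.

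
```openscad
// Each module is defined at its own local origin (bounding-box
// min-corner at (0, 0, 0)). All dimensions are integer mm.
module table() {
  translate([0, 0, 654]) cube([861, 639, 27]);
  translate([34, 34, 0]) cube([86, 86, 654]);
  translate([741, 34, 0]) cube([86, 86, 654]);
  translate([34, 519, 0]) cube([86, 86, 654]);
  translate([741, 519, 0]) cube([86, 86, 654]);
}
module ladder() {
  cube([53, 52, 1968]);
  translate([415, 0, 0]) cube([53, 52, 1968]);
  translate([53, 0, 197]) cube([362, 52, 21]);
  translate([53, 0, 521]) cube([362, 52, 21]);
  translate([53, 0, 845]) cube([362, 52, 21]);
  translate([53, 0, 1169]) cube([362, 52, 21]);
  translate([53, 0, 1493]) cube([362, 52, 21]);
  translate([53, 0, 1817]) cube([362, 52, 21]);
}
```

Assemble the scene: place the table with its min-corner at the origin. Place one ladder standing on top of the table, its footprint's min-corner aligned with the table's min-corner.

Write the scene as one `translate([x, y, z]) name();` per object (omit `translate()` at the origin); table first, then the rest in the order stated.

table();
translate([0, 0, 681]) ladder();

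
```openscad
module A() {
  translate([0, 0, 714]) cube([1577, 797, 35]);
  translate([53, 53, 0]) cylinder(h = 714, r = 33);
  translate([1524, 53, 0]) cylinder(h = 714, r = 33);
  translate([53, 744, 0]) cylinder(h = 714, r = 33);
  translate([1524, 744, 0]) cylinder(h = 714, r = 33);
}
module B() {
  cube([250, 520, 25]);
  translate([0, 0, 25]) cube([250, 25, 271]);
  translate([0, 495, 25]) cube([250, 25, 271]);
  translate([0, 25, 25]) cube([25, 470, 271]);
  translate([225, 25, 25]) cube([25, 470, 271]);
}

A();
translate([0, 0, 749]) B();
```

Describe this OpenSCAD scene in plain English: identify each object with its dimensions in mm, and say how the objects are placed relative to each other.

A is a rectangular dining table. The top is 1577×797×35 mm with its upper surface at z = 749 mm. It stands on four round legs of 66 mm diameter, each leg's bounding box inset 20 mm from the nearest pair of top edges, running from the floor to the underside of the top.

B is an open-topped rectangular box: outside dimensions 250×520×296 mm, with a uniform wall and base thickness of 25 mm. The base is a full 250×520 slab on the floor; four walls sit on top of the base. The front and back walls (the −y and +y sides) span the full width; the two side walls fit between them.

The open box is on top of the table.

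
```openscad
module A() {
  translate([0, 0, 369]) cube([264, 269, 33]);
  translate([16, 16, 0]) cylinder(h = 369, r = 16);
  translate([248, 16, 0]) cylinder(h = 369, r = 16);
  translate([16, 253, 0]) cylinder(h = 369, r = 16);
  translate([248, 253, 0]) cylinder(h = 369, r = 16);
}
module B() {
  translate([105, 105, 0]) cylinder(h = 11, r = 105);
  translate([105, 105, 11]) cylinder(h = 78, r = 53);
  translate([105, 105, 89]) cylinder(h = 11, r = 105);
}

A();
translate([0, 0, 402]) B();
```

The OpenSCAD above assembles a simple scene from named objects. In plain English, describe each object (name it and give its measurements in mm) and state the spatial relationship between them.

A is a four-legged stool. The seat is 264×269 mm, 33 mm thick, top at z = 402 mm. It stands on four round legs, each 32 mm in diameter, from z = 0 to the seat underside, each leg's axis is inset half a diameter from the nearest pair of seat edges (so the leg's bounding box is flush with the corner).

B is a spool: two coaxial disc flanges of radius 105 mm and thickness 11 mm, joined by a core cylinder of radius 53 mm and height 78 mm. The lower flange rests on z = 0 and the three cylinders share a vertical axis.

The spool is on top of the stool.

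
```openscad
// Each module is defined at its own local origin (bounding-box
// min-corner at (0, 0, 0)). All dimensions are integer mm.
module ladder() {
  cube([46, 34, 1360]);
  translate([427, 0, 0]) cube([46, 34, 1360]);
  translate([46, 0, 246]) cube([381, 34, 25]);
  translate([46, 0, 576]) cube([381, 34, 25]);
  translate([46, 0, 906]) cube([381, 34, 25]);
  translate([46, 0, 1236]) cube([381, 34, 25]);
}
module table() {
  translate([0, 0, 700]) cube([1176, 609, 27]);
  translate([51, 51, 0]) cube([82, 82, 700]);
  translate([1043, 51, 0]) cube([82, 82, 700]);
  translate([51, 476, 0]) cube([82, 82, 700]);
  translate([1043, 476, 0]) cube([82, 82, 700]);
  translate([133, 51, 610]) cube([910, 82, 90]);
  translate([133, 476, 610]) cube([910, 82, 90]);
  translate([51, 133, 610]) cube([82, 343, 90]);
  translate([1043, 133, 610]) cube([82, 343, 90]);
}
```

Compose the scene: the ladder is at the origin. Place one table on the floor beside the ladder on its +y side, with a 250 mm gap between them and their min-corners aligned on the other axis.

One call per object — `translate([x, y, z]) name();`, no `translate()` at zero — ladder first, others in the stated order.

ladder();
translate([0, 284, 0]) table();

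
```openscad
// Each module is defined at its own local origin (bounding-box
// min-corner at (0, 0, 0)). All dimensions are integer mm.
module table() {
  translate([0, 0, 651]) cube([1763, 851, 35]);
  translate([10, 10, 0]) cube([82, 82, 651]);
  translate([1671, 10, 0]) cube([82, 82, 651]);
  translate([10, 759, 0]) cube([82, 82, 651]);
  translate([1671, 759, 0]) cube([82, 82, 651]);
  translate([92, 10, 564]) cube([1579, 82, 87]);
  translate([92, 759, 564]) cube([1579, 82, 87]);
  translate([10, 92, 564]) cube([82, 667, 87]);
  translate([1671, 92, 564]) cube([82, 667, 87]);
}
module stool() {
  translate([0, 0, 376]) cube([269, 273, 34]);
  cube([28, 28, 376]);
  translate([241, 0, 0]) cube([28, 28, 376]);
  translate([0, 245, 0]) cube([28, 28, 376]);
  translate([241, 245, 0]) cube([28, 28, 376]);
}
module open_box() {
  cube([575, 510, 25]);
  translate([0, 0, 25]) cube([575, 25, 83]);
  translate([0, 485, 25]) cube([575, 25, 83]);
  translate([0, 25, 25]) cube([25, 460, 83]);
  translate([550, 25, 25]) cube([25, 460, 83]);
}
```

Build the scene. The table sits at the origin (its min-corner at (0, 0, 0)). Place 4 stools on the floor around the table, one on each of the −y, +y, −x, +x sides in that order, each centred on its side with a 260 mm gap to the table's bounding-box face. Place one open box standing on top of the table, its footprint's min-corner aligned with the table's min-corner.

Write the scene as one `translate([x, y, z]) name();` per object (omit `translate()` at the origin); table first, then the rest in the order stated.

table();
translate([747, -533, 0]) stool();
translate([747, 1111, 0]) stool();
translate([-529, 289, 0]) stool();
translate([2023, 289, 0]) stool();
translate([0, 0, 686]) open_box();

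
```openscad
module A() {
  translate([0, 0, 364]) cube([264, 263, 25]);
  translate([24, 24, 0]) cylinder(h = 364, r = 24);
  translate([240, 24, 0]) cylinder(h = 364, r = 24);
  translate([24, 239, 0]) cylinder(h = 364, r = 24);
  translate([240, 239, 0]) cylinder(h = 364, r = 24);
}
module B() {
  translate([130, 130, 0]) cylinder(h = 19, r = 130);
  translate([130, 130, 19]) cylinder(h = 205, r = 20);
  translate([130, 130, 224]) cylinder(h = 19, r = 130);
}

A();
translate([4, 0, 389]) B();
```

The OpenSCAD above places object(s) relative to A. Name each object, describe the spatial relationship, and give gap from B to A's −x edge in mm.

The spool's min-x is at 4; the stool's min-x is 0; gap = 4 mm.

A is a stool. B is a spool. The spool is on top of the stool. The gap from the spool to the stool's −x edge is 4 mm.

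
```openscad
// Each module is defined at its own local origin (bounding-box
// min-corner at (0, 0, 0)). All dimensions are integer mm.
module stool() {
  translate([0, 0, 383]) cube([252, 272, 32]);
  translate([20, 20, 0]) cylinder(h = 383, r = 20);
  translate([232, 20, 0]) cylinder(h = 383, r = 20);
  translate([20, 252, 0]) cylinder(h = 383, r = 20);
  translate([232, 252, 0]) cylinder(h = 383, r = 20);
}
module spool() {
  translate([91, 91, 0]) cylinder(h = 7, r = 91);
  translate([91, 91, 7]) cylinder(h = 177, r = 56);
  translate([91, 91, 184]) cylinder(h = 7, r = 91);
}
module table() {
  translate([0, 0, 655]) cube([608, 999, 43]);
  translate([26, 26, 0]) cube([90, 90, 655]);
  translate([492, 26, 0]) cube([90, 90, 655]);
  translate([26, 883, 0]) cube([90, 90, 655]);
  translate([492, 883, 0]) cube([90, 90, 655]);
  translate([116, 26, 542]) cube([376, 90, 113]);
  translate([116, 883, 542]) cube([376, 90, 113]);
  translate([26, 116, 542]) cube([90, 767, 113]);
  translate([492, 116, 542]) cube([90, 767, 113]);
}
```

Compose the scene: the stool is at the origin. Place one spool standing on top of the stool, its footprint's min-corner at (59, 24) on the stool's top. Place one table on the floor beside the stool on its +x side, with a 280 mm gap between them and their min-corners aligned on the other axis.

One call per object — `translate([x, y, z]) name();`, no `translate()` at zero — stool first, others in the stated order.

stool();
translate([59, 24, 415]) spool();
translate([532, 0, 0]) table();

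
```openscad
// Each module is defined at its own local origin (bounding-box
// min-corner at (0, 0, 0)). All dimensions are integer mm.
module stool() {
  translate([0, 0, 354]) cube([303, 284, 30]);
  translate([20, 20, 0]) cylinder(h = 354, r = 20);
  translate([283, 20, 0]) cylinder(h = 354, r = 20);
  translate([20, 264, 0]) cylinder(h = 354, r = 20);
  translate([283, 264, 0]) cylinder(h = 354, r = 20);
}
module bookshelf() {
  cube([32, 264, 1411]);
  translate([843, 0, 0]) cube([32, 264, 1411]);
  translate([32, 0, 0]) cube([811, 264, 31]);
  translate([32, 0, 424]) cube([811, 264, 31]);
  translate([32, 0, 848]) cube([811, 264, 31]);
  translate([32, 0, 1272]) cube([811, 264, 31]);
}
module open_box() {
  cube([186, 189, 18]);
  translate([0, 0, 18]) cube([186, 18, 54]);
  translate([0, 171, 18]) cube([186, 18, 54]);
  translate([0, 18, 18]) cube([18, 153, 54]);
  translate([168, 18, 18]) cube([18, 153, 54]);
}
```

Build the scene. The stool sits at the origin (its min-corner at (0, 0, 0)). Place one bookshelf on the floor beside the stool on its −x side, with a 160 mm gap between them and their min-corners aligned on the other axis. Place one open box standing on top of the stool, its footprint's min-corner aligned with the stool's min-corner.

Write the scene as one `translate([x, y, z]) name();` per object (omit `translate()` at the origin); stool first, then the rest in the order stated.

stool();
translate([-1035, 0, 0]) bookshelf();
translate([0, 0, 384]) open_box();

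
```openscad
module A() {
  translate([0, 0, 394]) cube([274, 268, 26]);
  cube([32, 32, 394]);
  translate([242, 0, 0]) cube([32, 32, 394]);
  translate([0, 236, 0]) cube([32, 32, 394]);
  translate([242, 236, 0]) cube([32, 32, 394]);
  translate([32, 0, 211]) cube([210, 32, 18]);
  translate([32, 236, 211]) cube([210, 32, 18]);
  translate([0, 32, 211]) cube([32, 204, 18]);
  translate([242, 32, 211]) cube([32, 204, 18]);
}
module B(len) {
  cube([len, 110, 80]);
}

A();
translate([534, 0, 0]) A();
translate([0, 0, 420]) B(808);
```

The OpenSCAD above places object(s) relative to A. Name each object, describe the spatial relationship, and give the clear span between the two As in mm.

A is a stool. B is a beam. A beam spans the tops of two stools. The clear span between the two stools is 260 mm.

Second stool starts at x = 534; first ends at x = 274; clear span = 534 − 274 = 260 mm.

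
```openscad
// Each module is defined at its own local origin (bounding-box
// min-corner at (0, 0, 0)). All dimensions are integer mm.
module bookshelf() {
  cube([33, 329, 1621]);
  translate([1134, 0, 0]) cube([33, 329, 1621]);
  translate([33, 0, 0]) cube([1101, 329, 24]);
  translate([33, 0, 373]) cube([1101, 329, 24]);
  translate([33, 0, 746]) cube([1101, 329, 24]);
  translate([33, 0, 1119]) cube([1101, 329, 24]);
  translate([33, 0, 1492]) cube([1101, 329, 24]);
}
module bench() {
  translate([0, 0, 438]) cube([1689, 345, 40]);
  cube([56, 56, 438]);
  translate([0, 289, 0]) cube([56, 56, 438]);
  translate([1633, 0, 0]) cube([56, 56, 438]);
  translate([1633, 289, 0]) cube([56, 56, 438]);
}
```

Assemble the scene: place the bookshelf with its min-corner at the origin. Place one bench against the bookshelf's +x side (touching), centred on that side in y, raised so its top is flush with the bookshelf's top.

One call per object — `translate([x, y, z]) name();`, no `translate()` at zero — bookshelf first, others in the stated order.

bookshelf();
translate([1167, -8, 1143]) bench();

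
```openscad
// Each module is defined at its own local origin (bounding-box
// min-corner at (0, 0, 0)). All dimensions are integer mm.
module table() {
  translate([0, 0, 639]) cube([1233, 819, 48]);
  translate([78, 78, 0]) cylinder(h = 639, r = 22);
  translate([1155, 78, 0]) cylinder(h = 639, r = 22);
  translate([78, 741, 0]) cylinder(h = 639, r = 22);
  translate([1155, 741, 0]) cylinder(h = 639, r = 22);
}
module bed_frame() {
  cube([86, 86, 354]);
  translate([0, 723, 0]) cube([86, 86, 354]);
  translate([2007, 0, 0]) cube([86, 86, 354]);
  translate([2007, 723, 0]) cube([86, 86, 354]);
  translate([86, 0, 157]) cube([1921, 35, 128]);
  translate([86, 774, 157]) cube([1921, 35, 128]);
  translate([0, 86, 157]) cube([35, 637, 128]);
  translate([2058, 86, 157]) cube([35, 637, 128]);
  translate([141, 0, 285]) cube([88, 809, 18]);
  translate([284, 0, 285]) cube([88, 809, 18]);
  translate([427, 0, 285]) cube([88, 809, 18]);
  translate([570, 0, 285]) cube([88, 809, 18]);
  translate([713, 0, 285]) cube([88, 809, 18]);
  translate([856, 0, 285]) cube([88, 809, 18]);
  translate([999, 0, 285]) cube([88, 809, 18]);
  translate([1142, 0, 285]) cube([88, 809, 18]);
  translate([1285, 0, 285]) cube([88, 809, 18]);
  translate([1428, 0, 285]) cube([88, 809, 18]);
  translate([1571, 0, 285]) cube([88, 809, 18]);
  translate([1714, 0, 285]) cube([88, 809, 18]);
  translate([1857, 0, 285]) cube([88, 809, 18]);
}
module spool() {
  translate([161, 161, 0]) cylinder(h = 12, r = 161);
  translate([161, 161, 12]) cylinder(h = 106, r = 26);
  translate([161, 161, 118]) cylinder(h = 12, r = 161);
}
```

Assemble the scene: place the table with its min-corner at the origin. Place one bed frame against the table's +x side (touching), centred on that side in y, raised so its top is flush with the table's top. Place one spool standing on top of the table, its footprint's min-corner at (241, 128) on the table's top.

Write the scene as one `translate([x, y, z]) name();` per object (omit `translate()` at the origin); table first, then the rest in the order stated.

table();
translate([1233, 5, 333]) bed_frame();
translate([241, 128, 687]) spool();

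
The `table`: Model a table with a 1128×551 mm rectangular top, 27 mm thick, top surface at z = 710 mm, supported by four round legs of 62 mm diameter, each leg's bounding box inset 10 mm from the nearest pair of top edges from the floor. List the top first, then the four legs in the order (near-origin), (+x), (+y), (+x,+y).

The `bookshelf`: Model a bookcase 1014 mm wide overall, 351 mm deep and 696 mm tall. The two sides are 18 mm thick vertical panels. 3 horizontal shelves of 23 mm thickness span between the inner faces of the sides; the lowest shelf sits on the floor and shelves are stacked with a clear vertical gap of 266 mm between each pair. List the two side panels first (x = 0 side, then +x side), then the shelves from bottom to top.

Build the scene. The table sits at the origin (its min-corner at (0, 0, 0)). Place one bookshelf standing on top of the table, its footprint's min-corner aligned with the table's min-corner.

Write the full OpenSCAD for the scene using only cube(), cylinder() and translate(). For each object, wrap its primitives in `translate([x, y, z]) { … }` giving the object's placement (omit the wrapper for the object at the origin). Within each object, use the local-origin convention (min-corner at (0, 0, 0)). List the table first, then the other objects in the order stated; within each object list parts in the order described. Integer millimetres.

translate([0, 0, 683]) cube([1128, 551, 27]);
translate([41, 41, 0]) cylinder(h = 683, r = 31);
translate([1087, 41, 0]) cylinder(h = 683, r = 31);
translate([41, 510, 0]) cylinder(h = 683, r = 31);
translate([1087, 510, 0]) cylinder(h = 683, r = 31);
translate([0, 0, 710]) {
  cube([18, 351, 696]);
  translate([996, 0, 0]) cube([18, 351, 696]);
  translate([18, 0, 0]) cube([978, 351, 23]);
  translate([18, 0, 289]) cube([978, 351, 23]);
  translate([18, 0, 578]) cube([978, 351, 23]);
}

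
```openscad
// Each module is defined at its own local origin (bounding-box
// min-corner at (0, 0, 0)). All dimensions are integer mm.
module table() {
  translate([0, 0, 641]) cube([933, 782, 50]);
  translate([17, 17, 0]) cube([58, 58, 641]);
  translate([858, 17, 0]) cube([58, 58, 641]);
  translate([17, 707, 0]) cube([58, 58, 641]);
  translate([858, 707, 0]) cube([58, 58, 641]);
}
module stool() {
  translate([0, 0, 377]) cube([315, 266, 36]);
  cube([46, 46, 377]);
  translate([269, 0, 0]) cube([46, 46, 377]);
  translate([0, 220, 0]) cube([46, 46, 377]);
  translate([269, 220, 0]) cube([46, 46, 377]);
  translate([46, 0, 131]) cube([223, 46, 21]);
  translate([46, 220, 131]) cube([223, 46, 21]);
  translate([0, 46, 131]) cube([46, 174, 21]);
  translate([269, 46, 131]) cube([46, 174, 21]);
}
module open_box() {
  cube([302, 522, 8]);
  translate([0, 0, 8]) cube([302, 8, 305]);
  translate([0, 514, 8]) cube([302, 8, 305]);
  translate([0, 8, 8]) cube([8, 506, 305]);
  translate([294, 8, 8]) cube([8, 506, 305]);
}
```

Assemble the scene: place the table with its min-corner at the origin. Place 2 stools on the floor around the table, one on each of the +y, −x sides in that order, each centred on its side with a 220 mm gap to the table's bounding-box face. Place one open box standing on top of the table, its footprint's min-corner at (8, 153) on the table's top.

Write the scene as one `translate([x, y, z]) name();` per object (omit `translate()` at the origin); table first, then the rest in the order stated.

table();
translate([309, 1002, 0]) stool();
translate([-535, 258, 0]) stool();
translate([8, 153, 691]) open_box();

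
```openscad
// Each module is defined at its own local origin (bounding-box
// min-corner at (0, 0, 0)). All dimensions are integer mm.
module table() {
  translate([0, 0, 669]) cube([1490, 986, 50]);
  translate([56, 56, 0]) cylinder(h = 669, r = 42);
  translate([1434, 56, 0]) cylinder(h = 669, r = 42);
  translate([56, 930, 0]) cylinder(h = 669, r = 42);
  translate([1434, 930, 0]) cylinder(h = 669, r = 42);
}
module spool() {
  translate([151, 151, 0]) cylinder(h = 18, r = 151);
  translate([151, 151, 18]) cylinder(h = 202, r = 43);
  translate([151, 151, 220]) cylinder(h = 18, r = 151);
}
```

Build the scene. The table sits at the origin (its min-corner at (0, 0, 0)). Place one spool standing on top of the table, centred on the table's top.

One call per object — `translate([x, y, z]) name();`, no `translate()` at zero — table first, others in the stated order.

table();
translate([594, 342, 719]) spool();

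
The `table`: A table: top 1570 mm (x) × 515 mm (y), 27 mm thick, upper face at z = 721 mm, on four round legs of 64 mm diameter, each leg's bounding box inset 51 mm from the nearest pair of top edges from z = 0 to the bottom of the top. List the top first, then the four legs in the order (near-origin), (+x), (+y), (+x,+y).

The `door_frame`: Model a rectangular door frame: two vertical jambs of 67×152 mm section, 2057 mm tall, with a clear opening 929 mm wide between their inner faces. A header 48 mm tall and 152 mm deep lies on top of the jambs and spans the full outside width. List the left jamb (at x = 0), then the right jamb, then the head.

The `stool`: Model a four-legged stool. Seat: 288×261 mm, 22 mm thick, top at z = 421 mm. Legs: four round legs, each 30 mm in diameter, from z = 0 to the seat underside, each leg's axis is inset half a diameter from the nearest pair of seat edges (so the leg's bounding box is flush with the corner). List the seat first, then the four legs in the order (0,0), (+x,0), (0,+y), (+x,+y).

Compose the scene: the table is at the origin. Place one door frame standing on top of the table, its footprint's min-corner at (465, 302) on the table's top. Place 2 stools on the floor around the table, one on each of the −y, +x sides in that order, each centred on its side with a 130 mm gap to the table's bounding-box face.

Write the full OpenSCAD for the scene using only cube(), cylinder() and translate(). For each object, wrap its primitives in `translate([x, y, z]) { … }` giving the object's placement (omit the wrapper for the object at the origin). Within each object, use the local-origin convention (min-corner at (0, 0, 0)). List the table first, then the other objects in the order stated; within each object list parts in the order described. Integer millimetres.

translate([0, 0, 694]) cube([1570, 515, 27]);
translate([83, 83, 0]) cylinder(h = 694, r = 32);
translate([1487, 83, 0]) cylinder(h = 694, r = 32);
translate([83, 432, 0]) cylinder(h = 694, r = 32);
translate([1487, 432, 0]) cylinder(h = 694, r = 32);
translate([465, 302, 721]) {
  cube([67, 152, 2057]);
  translate([996, 0, 0]) cube([67, 152, 2057]);
  translate([0, 0, 2057]) cube([1063, 152, 48]);
}
translate([641, -391, 0]) {
  translate([0, 0, 399]) cube([288, 261, 22]);
  translate([15, 15, 0]) cylinder(h = 399, r = 15);
  translate([273, 15, 0]) cylinder(h = 399, r = 15);
  translate([15, 246, 0]) cylinder(h = 399, r = 15);
  translate([273, 246, 0]) cylinder(h = 399, r = 15);
}
translate([1700, 127, 0]) {
  translate([0, 0, 399]) cube([288, 261, 22]);
  translate([15, 15, 0]) cylinder(h = 399, r = 15);
  translate([273, 15, 0]) cylinder(h = 399, r = 15);
  translate([15, 246, 0]) cylinder(h = 399, r = 15);
  translate([273, 246, 0]) cylinder(h = 399, r = 15);
}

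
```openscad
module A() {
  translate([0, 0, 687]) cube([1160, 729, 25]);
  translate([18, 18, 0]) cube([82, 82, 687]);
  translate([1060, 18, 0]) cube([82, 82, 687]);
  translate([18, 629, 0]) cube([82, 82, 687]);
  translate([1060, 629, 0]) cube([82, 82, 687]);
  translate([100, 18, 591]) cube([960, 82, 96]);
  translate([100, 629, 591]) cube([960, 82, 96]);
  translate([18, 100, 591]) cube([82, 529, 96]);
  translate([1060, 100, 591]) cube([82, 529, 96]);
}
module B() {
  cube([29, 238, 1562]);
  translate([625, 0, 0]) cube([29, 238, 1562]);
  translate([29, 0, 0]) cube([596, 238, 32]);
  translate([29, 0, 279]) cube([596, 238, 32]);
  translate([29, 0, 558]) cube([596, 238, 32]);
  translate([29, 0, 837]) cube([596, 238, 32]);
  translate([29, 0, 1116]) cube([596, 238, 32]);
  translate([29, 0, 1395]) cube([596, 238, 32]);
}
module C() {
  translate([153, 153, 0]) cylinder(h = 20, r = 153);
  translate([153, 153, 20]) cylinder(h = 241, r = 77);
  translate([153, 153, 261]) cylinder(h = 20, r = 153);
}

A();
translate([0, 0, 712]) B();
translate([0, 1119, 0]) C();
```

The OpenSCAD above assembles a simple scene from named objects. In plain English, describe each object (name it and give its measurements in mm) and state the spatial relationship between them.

A is a table: top 1160 mm (x) × 729 mm (y), 25 mm thick, upper face at z = 712 mm, on four 82×82 mm square legs, each inset 18 mm from the nearest pair of top edges, running from z = 0 to the bottom of the top. Four apron rails, 82 mm thick and 96 mm tall, run between adjacent legs with their top edges flush with the underside of the top and their outer faces flush with the legs' outer faces.

B is a bookshelf 654 mm wide overall, 238 mm deep and 1562 mm tall. The two sides are 29 mm thick vertical panels. 6 horizontal shelves of 32 mm thickness span between the inner faces of the sides; the lowest shelf sits on the floor and shelves are stacked with a clear vertical gap of 247 mm between each pair.

C is a spool: two coaxial disc flanges of radius 153 mm and thickness 20 mm, joined by a core cylinder of radius 77 mm and height 241 mm. The lower flange rests on z = 0 and the three cylinders share a vertical axis.

The bookshelf is on top of the table. The spool is on the floor beside the table on its +y side.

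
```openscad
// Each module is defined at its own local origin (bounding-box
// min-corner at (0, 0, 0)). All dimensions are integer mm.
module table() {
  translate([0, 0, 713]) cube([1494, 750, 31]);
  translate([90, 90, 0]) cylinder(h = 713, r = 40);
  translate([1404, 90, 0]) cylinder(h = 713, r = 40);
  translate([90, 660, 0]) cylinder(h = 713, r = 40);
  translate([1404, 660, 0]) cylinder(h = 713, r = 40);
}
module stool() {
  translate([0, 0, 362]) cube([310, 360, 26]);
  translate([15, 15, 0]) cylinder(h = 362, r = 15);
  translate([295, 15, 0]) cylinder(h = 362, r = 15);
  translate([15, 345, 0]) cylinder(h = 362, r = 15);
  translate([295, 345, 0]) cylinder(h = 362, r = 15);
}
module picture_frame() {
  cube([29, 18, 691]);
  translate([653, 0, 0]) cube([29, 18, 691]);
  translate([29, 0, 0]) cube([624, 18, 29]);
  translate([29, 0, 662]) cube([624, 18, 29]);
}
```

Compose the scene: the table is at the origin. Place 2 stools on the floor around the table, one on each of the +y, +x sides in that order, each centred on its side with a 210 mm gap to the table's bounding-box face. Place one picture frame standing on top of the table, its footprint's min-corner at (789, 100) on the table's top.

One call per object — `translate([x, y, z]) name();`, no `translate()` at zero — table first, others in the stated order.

table();
translate([592, 960, 0]) stool();
translate([1704, 195, 0]) stool();
translate([789, 100, 744]) picture_frame();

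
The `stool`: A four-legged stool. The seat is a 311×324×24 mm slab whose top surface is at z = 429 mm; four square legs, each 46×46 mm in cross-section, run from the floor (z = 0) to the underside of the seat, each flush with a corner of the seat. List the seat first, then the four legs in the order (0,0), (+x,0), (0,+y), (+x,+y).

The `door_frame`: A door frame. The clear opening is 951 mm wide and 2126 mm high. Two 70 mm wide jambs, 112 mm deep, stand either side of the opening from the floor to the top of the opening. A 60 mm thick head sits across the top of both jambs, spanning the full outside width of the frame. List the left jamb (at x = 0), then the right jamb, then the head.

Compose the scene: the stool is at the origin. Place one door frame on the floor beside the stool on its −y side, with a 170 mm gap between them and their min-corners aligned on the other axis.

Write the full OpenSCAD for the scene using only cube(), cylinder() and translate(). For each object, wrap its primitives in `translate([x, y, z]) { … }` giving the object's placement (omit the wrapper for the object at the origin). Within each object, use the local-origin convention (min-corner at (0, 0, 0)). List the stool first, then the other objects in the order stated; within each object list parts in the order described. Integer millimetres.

translate([0, 0, 405]) cube([311, 324, 24]);
cube([46, 46, 405]);
translate([265, 0, 0]) cube([46, 46, 405]);
translate([0, 278, 0]) cube([46, 46, 405]);
translate([265, 278, 0]) cube([46, 46, 405]);
translate([0, -282, 0]) {
  cube([70, 112, 2126]);
  translate([1021, 0, 0]) cube([70, 112, 2126]);
  translate([0, 0, 2126]) cube([1091, 112, 60]);
}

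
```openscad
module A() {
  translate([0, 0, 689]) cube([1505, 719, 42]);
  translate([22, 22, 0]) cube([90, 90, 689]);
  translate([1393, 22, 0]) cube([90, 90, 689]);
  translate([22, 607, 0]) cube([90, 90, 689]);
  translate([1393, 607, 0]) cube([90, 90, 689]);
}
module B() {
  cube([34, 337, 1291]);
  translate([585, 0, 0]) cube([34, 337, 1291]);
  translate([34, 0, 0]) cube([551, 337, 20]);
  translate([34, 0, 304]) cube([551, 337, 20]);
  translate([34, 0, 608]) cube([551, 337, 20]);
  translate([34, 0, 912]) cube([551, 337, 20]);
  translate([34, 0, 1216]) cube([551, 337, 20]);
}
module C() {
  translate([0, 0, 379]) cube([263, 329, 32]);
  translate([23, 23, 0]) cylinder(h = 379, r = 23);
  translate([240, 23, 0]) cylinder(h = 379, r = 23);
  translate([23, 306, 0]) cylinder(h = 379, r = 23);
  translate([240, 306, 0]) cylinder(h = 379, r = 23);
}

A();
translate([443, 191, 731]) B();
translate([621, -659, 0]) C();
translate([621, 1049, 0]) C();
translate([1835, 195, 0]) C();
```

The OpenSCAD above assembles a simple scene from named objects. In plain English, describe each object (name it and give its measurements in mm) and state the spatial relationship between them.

A is a rectangular dining table. The top is 1505×719×42 mm with its upper surface at z = 731 mm. It stands on four 90×90 mm square legs, each inset 22 mm from the nearest pair of top edges, running from the floor to the underside of the top.

B is an open bookshelf. Two side panels, each 34 mm thick, 337 mm deep and 1291 mm tall, stand 619 mm apart (outside-to-outside). Between them sit 5 shelves, each 20 mm thick and 337 mm deep, spanning the full gap between the sides. The bottom shelf rests on the floor (its underside at z = 0) and the clear gap between one shelf's top and the next shelf's underside is 284 mm.

C is a four-legged stool. The seat is 263×329 mm, 32 mm thick, top at z = 411 mm. It stands on four round legs, each 46 mm in diameter, from z = 0 to the seat underside, each leg's axis is inset half a diameter from the nearest pair of seat edges (so the leg's bounding box is flush with the corner).

The bookshelf is on top of the table, centred. Three stools sit around the table at the −y, +y, +x sides.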